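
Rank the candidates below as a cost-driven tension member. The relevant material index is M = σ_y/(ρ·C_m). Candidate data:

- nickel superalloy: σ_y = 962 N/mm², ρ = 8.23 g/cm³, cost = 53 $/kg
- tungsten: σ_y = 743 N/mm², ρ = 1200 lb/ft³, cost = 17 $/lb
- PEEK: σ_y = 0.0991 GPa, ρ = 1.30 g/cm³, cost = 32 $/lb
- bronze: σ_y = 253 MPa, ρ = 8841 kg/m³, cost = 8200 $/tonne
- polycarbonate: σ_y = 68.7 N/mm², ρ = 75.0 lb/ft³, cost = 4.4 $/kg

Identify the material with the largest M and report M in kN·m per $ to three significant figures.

After converting to SI:
  nickel superalloy: σ_y = 962.0 MPa, ρ = 8230 kg/m³, cost = 53.00 $/kg
  tungsten: σ_y = 743.0 MPa, ρ = 19220 kg/m³, cost = 37.48 $/kg
  PEEK: σ_y = 99.10 MPa, ρ = 1300 kg/m³, cost = 70.55 $/kg
  bronze: σ_y = 253.0 MPa, ρ = 8841 kg/m³, cost = 8.200 $/kg
  polycarbonate: σ_y = 68.70 MPa, ρ = 1201 kg/m³, cost = 4.400 $/kg
  polycarbonate: M = 13.0 kN·m per $
  bronze: M = 3.49 kN·m per $
  nickel superalloy: M = 2.21 kN·m per $
  PEEK: M = 1.08 kN·m per $
  tungsten: M = 1.03 kN·m per $
The maximum is for polycarbonate.

polycarbonate, M = 13.0 kN·m per $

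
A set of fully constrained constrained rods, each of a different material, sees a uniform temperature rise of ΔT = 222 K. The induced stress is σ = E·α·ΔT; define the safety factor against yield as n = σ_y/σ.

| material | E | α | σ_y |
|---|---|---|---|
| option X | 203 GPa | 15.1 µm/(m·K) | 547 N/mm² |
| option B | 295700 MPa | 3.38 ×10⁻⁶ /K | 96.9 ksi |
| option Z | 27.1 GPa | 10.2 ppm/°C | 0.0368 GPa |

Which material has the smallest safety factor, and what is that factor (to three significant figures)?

With everything in SI (GPa, ×10⁻⁶/K, MPa):
  option X: E = 203.0, α = 15.1, σ_y = 547.0 → σ = 680 MPa, n = 0.804
  option B: E = 295.7, α = 3.38, σ_y = 668.1 → σ = 222 MPa, n = 3.01
  option Z: E = 27.10, α = 10.2, σ_y = 36.80 → σ = 61.4 MPa, n = 0.600
Option Z has the lowest safety factor, n = 0.600.

option Z, n = 0.600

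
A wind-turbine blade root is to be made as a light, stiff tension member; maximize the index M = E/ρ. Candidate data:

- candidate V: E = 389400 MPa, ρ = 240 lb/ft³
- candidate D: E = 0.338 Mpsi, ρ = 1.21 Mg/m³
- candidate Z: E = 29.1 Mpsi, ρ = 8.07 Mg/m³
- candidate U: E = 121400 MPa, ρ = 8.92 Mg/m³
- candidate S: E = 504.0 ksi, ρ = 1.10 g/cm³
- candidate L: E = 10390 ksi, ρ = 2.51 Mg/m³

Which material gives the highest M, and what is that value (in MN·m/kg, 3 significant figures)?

In SI units:
  candidate V: E = 389.4 GPa, ρ = 3844 kg/m³
  candidate D: E = 2.330 GPa, ρ = 1210 kg/m³
  candidate Z: E = 200.6 GPa, ρ = 8070 kg/m³
  candidate U: E = 121.4 GPa, ρ = 8920 kg/m³
  candidate S: E = 3.475 GPa, ρ = 1100 kg/m³
  candidate L: E = 71.64 GPa, ρ = 2510 kg/m³
  candidate V: M = 101 MN·m/kg
  candidate L: M = 28.5 MN·m/kg
  candidate Z: M = 24.9 MN·m/kg
  candidate U: M = 13.6 MN·m/kg
  candidate S: M = 3.16 MN·m/kg
  candidate D: M = 1.93 MN·m/kg
The maximum is for candidate V.

candidate V, M = 101 MN·m/kg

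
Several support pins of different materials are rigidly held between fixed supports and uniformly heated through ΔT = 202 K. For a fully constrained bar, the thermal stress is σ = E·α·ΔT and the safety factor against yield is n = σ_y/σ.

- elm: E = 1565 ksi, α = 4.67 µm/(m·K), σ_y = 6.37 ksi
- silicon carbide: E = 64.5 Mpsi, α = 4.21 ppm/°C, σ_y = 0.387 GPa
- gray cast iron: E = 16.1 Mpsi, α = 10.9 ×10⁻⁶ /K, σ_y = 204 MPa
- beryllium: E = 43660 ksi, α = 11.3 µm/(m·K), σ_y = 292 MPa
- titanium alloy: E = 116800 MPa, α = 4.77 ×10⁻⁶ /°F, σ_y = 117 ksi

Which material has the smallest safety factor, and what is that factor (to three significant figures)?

beryllium, n = 0.425

Per material, after unit conversion:
  elm: E = 10.79, α = 4.67, σ_y = 43.92 → σ = 10.2 MPa, n = 4.31
  silicon carbide: E = 444.7, α = 4.21, σ_y = 387.0 → σ = 378 MPa, n = 1.02
  gray cast iron: E = 111.0, α = 10.9, σ_y = 204.0 → σ = 244 MPa, n = 0.835
  beryllium: E = 301.0, α = 11.3, σ_y = 292.0 → σ = 687 MPa, n = 0.425
  titanium alloy: E = 116.8, α = 8.59, σ_y = 806.7 → σ = 203 MPa, n = 3.98
Beryllium has the lowest safety factor, n = 0.425.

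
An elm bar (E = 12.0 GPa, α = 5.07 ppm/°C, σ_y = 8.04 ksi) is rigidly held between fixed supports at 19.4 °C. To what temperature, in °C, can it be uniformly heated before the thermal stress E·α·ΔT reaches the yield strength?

σ_y = 8.04 ksi = 55.43 MPa.
E·α·ΔT = 55.43 MPa ⇒ ΔT = 55.43 / (12.00×10³ × 5.07×10⁻⁶) = 911.1 K.
T = 19.4 + 911.1 = 930.5 °C.

931 °C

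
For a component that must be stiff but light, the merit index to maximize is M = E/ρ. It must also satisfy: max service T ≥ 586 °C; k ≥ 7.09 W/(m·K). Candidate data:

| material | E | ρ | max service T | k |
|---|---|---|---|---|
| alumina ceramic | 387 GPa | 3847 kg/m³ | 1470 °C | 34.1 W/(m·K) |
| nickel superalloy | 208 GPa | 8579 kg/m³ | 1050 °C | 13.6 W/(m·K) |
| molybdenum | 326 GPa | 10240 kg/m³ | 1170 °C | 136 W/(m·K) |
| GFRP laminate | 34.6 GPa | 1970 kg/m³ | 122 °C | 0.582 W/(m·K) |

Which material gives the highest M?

Screen on constraints: max service T ≥ 586 °C; k ≥ 7.09 W/(m·K). Survivors: alumina ceramic, nickel superalloy, molybdenum.
Computing M directly (units already consistent):
  alumina ceramic: M = 101 MN·m/kg
  molybdenum: M = 31.8 MN·m/kg
  nickel superalloy: M = 24.2 MN·m/kg
Alumina ceramic has the largest M.

alumina ceramic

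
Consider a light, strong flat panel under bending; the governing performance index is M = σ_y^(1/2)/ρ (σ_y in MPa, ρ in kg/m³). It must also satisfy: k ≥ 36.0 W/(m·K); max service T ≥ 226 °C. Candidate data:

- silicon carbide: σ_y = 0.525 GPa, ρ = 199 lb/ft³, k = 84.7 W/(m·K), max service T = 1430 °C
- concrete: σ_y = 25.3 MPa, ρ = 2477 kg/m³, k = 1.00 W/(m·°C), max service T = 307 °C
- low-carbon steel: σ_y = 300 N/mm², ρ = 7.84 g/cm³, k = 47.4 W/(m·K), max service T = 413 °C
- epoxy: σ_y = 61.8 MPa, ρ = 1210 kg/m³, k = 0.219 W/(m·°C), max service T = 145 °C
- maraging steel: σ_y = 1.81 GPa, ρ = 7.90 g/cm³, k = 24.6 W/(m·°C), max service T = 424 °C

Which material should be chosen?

Screen on constraints: k ≥ 36.0 W/(m·K); max service T ≥ 226 °C. Survivors: silicon carbide, low-carbon steel.
After converting to SI:
  silicon carbide: σ_y = 525.0 MPa, ρ = 3188 kg/m³
  low-carbon steel: σ_y = 300.0 MPa, ρ = 7840 kg/m³
  silicon carbide: M = 7.19×10⁻³
  low-carbon steel: M = 2.21×10⁻³
The maximum is for silicon carbide.

silicon carbide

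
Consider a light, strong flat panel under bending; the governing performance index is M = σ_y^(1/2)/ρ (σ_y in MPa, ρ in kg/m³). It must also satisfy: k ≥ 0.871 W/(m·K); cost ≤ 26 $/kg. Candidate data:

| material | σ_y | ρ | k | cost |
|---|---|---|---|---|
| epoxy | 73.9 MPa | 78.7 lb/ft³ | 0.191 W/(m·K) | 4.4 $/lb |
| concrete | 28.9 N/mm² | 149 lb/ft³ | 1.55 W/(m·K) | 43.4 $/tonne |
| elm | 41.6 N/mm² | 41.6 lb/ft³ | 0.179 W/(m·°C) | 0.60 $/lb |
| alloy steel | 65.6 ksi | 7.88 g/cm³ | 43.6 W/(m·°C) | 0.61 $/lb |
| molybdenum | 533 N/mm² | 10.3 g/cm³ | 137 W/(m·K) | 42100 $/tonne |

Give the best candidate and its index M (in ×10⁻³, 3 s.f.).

alloy steel, M = 2.70×10⁻³

Screen on constraints: k ≥ 0.871 W/(m·K); cost ≤ 26 $/kg. Survivors: concrete, alloy steel.
In SI units:
  concrete: σ_y = 28.90 MPa, ρ = 2387 kg/m³
  alloy steel: σ_y = 452.3 MPa, ρ = 7880 kg/m³
  alloy steel: M = 2.70×10⁻³
  concrete: M = 2.25×10⁻³
Highest index: alloy steel.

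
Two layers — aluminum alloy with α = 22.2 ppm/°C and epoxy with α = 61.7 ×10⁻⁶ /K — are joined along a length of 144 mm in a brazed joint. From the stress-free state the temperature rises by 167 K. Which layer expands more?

epoxy

α(aluminum alloy) = 22.2×10⁻⁶/K vs α(epoxy) = 61.7×10⁻⁶/K.
Higher α expands more for the same ΔT: epoxy.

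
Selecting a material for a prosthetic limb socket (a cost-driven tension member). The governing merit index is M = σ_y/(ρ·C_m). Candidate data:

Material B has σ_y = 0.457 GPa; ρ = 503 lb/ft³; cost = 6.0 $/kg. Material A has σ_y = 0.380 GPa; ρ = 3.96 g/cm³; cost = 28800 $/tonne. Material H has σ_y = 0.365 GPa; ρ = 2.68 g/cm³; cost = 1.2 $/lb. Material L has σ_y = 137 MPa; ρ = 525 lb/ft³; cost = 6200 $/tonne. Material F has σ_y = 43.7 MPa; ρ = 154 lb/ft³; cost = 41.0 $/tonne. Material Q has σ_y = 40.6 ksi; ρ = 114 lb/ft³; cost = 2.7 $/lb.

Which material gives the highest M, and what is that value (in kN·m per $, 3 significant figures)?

Putting every candidate on a common basis:
  material B: σ_y = 457.0 MPa, ρ = 8057 kg/m³, cost = 6.000 $/kg
  material A: σ_y = 380.0 MPa, ρ = 3960 kg/m³, cost = 28.80 $/kg
  material H: σ_y = 365.0 MPa, ρ = 2680 kg/m³, cost = 2.646 $/kg
  material L: σ_y = 137.0 MPa, ρ = 8410 kg/m³, cost = 6.200 $/kg
  material F: σ_y = 43.70 MPa, ρ = 2467 kg/m³, cost = 0.04100 $/kg
  material Q: σ_y = 279.9 MPa, ρ = 1826 kg/m³, cost = 5.952 $/kg
  material F: M = 432 kN·m per $
  material H: M = 51.5 kN·m per $
  material Q: M = 25.8 kN·m per $
  material B: M = 9.45 kN·m per $
  material A: M = 3.33 kN·m per $
  material L: M = 2.63 kN·m per $
Highest index: material F.

material F, M = 432 kN·m per $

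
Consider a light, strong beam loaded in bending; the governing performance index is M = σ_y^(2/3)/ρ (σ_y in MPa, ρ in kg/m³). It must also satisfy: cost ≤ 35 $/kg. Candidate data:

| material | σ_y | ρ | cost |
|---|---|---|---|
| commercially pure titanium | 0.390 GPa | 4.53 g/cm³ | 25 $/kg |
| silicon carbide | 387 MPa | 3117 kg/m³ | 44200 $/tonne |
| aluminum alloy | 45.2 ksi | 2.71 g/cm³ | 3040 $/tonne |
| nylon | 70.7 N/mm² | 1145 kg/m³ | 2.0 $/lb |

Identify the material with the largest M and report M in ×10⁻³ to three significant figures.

aluminum alloy, M = 17.0×10⁻³

Screen on constraints: cost ≤ 35 $/kg. Survivors: commercially pure titanium, aluminum alloy, nylon.
Putting every candidate on a common basis:
  commercially pure titanium: σ_y = 390.0 MPa, ρ = 4530 kg/m³
  aluminum alloy: σ_y = 311.6 MPa, ρ = 2710 kg/m³
  nylon: σ_y = 70.70 MPa, ρ = 1145 kg/m³
  aluminum alloy: M = 17.0×10⁻³
  nylon: M = 14.9×10⁻³
  commercially pure titanium: M = 11.8×10⁻³
Aluminum alloy ranks first.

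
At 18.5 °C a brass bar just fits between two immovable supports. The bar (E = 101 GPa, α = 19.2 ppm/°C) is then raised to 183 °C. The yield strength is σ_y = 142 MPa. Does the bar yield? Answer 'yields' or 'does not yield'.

yields

ΔT = 164.5 K. Constrained thermal stress σ = E·α·ΔT = 101.0×10³ MPa × 19.2×10⁻⁶ × 164.5 = 319 MPa (compressive).
Compare to σ_y = 142 MPa: σ ≥ σ_y, so it yields.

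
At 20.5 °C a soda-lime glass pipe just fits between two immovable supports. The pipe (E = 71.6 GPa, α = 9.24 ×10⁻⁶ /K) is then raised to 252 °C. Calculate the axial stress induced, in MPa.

153 MPa

ΔT = 231.5 K. Constrained thermal stress σ = E·α·ΔT = 71.60×10³ MPa × 9.24×10⁻⁶ × 231.5 = 153 MPa (compressive).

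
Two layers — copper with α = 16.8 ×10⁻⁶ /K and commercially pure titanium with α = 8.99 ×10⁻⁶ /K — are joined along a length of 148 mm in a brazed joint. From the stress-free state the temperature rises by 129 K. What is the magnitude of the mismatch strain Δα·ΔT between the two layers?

1.01×10⁻³

Δα = |16.8 − 8.99|×10⁻⁶/K = 7.81×10⁻⁶/K.
Mismatch strain = Δα·ΔT = 7.81×10⁻⁶ × 129.0 = 1.01×10⁻³.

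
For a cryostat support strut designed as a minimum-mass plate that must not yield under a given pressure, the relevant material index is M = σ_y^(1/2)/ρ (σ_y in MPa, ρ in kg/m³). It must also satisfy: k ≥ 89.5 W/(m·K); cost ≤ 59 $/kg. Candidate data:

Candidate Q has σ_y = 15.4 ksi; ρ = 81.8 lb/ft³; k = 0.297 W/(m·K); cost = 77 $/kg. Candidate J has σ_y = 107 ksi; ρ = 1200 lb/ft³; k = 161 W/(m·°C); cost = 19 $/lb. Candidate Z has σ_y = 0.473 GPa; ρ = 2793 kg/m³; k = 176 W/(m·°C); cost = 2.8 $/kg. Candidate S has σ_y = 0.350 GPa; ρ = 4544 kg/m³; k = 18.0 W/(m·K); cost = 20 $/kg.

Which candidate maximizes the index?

Screen on constraints: k ≥ 89.5 W/(m·K); cost ≤ 59 $/kg. Survivors: candidate J, candidate Z.
In SI units:
  candidate J: σ_y = 737.7 MPa, ρ = 19220 kg/m³
  candidate Z: σ_y = 473.0 MPa, ρ = 2793 kg/m³
  candidate Z: M = 7.79×10⁻³
  candidate J: M = 1.41×10⁻³
Highest index: candidate Z.

candidate Z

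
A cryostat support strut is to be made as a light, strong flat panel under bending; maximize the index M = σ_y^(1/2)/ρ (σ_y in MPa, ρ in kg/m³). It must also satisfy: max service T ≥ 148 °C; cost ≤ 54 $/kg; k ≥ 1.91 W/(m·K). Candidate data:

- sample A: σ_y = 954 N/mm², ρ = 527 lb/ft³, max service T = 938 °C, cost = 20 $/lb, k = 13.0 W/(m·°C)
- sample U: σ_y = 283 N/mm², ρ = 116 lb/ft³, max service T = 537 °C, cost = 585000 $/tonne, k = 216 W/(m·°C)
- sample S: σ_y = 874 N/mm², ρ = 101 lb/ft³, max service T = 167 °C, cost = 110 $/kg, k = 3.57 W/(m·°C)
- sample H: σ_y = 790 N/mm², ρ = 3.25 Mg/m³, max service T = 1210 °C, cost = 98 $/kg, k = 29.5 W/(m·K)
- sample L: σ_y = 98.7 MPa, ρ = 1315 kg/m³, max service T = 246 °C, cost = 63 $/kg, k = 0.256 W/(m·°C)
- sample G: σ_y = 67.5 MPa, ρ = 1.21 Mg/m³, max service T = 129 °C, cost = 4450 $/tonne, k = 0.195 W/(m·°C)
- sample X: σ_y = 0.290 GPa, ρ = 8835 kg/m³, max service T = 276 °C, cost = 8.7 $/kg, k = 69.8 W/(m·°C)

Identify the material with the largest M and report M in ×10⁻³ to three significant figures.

sample A, M = 3.66×10⁻³

Screen on constraints: max service T ≥ 148 °C; cost ≤ 54 $/kg; k ≥ 1.91 W/(m·K). Survivors: sample A, sample X.
Convert each candidate to consistent units, then evaluate M:
  sample A: σ_y = 954.0 MPa, ρ = 8442 kg/m³
  sample X: σ_y = 290.0 MPa, ρ = 8835 kg/m³
  sample A: M = 3.66×10⁻³
  sample X: M = 1.93×10⁻³
Sample A has the largest M.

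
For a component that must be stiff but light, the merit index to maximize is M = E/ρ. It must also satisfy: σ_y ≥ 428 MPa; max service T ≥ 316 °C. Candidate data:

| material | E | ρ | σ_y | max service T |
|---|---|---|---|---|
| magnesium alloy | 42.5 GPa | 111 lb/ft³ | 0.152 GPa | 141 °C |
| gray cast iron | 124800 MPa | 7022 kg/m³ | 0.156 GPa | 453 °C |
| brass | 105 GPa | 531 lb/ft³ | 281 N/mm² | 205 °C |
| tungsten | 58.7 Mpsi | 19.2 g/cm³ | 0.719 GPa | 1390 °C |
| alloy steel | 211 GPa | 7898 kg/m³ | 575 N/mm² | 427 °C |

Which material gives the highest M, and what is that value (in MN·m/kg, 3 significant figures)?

alloy steel, M = 26.7 MN·m/kg

Screen on constraints: σ_y ≥ 428 MPa; max service T ≥ 316 °C. Survivors: tungsten, alloy steel.
Convert each candidate to consistent units, then evaluate M:
  tungsten: E = 404.7 GPa, ρ = 19200 kg/m³
  alloy steel: E = 211.0 GPa, ρ = 7898 kg/m³
  alloy steel: M = 26.7 MN·m/kg
  tungsten: M = 21.1 MN·m/kg
The maximum is for alloy steel.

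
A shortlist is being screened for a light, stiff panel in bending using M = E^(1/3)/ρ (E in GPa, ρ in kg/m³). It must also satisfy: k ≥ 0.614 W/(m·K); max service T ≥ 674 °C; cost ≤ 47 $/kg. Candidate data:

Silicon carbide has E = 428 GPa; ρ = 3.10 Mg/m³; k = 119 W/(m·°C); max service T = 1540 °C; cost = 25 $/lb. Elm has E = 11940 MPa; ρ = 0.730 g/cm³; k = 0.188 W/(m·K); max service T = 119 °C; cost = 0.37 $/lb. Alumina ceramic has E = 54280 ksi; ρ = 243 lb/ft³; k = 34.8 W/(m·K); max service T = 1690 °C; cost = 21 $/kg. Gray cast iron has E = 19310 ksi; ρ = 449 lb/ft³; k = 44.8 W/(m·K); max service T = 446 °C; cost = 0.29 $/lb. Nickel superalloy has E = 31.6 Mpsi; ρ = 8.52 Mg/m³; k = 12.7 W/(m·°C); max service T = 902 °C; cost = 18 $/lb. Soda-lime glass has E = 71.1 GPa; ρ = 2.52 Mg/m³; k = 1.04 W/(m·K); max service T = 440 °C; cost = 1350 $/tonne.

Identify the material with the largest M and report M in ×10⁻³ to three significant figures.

alumina ceramic, M = 1.85×10⁻³

Screen on constraints: k ≥ 0.614 W/(m·K); max service T ≥ 674 °C; cost ≤ 47 $/kg. Survivors: alumina ceramic, nickel superalloy.
Normalizing units and computing the index:
  alumina ceramic: E = 374.2 GPa, ρ = 3892 kg/m³
  nickel superalloy: E = 217.9 GPa, ρ = 8520 kg/m³
  alumina ceramic: M = 1.85×10⁻³
  nickel superalloy: M = 0.706×10⁻³
Alumina ceramic has the largest M.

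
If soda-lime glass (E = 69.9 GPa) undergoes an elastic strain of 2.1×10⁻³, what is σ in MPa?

147 MPa

σ = E·ε = 69900 MPa × 2.1×10⁻³ = 147 MPa.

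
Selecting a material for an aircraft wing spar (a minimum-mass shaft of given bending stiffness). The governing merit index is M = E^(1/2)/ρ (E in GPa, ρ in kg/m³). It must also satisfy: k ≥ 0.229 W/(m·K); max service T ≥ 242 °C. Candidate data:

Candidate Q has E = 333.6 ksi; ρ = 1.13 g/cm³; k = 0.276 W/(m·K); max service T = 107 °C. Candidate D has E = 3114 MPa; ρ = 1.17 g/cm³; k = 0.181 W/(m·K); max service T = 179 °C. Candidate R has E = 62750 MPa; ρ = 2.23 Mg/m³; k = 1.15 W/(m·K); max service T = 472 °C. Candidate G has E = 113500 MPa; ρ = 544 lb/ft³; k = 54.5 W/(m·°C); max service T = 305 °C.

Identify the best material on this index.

candidate R

Screen on constraints: k ≥ 0.229 W/(m·K); max service T ≥ 242 °C. Survivors: candidate R, candidate G.
Normalizing units and computing the index:
  candidate R: E = 62.75 GPa, ρ = 2230 kg/m³
  candidate G: E = 113.5 GPa, ρ = 8714 kg/m³
  candidate R: M = 3.55×10⁻³
  candidate G: M = 1.22×10⁻³
Candidate R ranks first.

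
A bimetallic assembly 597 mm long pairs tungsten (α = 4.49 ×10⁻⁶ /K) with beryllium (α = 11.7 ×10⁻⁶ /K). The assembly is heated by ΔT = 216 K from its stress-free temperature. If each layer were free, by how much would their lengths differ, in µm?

930 µm

Δα = |4.49 − 11.7|×10⁻⁶/K = 7.21×10⁻⁶/K.
ΔL_mismatch = Δα·L·ΔT = 7.21×10⁻⁶ × 597.0 mm × 216.0 K = 930 µm.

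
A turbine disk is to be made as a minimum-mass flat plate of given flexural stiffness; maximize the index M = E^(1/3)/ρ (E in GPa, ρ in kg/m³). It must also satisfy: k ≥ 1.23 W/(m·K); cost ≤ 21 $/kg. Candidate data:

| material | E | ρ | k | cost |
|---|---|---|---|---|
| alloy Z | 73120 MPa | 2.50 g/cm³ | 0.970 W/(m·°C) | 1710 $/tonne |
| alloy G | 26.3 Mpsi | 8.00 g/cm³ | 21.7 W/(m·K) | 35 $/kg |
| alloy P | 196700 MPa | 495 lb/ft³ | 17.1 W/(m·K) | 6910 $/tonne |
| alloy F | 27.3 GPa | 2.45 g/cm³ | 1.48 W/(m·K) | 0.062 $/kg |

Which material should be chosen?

Screen on constraints: k ≥ 1.23 W/(m·K); cost ≤ 21 $/kg. Survivors: alloy P, alloy F.
After converting to SI:
  alloy P: E = 196.7 GPa, ρ = 7929 kg/m³
  alloy F: E = 27.30 GPa, ρ = 2450 kg/m³
  alloy F: M = 1.23×10⁻³
  alloy P: M = 0.733×10⁻³
Highest index: alloy F.

alloy F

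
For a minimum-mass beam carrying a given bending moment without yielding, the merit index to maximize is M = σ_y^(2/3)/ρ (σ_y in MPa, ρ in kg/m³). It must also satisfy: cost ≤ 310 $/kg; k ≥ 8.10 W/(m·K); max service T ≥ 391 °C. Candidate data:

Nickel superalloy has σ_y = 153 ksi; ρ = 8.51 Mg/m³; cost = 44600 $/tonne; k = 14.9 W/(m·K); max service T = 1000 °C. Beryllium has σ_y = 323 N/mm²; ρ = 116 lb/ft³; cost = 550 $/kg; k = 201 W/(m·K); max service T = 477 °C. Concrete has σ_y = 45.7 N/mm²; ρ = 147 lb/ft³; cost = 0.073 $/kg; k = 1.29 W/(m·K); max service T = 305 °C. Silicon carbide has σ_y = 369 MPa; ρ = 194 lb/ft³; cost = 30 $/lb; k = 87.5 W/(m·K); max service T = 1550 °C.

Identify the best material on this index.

Screen on constraints: cost ≤ 310 $/kg; k ≥ 8.10 W/(m·K); max service T ≥ 391 °C. Survivors: nickel superalloy, silicon carbide.
Putting every candidate on a common basis:
  nickel superalloy: σ_y = 1055 MPa, ρ = 8510 kg/m³
  silicon carbide: σ_y = 369.0 MPa, ρ = 3108 kg/m³
  silicon carbide: M = 16.6×10⁻³
  nickel superalloy: M = 12.2×10⁻³
Silicon carbide ranks first.

silicon carbide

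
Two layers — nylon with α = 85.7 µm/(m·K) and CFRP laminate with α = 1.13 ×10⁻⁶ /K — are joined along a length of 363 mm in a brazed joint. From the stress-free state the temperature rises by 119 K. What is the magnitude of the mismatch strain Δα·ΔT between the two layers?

0.0101

Δα = |85.7 − 1.13|×10⁻⁶/K = 84.6×10⁻⁶/K.
Mismatch strain = Δα·ΔT = 84.6×10⁻⁶ × 119.0 = 0.0101.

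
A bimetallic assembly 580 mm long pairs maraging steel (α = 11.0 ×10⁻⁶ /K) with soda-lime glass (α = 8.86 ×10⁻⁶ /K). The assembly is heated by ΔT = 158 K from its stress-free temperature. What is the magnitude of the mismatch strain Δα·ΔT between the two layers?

Δα = |11.0 − 8.86|×10⁻⁶/K = 2.14×10⁻⁶/K.
Mismatch strain = Δα·ΔT = 2.14×10⁻⁶ × 158.0 = 3.38×10⁻⁴.

3.38×10⁻⁴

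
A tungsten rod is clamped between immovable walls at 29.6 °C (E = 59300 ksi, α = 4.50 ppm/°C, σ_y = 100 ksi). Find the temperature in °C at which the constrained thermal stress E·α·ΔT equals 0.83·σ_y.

E = 59300 ksi = 408.9 GPa.
σ_y = 100 ksi = 689.5 MPa.
E·α·ΔT = 572.3 MPa ⇒ ΔT = 572.3 / (408.9×10³ × 4.50×10⁻⁶) = 311.0 K.
T = 29.6 + 311.0 = 340.6 °C.

341 °C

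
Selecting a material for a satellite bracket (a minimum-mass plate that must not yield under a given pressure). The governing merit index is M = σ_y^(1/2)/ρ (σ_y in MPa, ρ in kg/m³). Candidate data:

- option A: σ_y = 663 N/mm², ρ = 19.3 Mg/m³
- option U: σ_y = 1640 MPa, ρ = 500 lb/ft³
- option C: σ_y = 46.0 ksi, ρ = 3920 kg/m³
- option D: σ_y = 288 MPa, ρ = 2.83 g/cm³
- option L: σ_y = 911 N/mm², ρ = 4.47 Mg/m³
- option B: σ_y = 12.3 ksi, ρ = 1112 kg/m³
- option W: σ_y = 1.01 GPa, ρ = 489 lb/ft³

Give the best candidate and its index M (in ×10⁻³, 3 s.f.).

option B, M = 8.28×10⁻³

Normalizing units and computing the index:
  option A: σ_y = 663.0 MPa, ρ = 19300 kg/m³
  option U: σ_y = 1640 MPa, ρ = 8009 kg/m³
  option C: σ_y = 317.2 MPa, ρ = 3920 kg/m³
  option D: σ_y = 288.0 MPa, ρ = 2830 kg/m³
  option L: σ_y = 911.0 MPa, ρ = 4470 kg/m³
  option B: σ_y = 84.81 MPa, ρ = 1112 kg/m³
  option W: σ_y = 1010 MPa, ρ = 7833 kg/m³
  option B: M = 8.28×10⁻³
  option L: M = 6.75×10⁻³
  option D: M = 6.00×10⁻³
  option U: M = 5.06×10⁻³
  option C: M = 4.54×10⁻³
  option W: M = 4.06×10⁻³
  option A: M = 1.33×10⁻³
Option B ranks first.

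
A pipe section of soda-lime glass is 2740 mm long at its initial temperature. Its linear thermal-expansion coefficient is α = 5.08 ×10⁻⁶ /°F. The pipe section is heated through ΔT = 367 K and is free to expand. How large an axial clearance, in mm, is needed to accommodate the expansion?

9.20 mm

Convert α: 5.08×10⁻⁶/°F × (9/5) = 9.14×10⁻⁶/K.
ΔL = α·L₀·ΔT = 9.14×10⁻⁶ × 2740 mm × 367.0 K = 9.20 mm.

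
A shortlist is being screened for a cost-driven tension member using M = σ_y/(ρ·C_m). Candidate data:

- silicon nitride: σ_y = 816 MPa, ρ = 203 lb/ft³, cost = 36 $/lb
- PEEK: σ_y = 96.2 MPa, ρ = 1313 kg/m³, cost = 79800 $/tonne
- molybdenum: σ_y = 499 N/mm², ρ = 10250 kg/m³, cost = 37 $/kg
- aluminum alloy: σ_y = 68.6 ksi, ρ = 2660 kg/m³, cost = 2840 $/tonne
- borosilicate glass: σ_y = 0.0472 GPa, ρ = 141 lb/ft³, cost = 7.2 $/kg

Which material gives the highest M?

Normalizing units and computing the index:
  silicon nitride: σ_y = 816.0 MPa, ρ = 3252 kg/m³, cost = 79.37 $/kg
  PEEK: σ_y = 96.20 MPa, ρ = 1313 kg/m³, cost = 79.80 $/kg
  molybdenum: σ_y = 499.0 MPa, ρ = 10250 kg/m³, cost = 37.00 $/kg
  aluminum alloy: σ_y = 473.0 MPa, ρ = 2660 kg/m³, cost = 2.840 $/kg
  borosilicate glass: σ_y = 47.20 MPa, ρ = 2259 kg/m³, cost = 7.200 $/kg
  aluminum alloy: M = 62.6 kN·m per $
  silicon nitride: M = 3.16 kN·m per $
  borosilicate glass: M = 2.90 kN·m per $
  molybdenum: M = 1.32 kN·m per $
  PEEK: M = 0.918 kN·m per $
The maximum is for aluminum alloy.

aluminum alloy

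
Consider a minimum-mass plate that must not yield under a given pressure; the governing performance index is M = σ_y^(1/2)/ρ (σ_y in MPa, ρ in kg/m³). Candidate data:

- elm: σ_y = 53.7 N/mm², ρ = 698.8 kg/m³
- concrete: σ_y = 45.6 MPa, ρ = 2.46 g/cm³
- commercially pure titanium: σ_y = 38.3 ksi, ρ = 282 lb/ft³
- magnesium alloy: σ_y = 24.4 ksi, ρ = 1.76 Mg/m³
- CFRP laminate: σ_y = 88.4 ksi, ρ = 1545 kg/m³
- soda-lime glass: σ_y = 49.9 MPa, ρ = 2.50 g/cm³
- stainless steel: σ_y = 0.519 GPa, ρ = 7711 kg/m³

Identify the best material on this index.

CFRP laminate

After converting to SI:
  elm: σ_y = 53.70 MPa, ρ = 698.8 kg/m³
  concrete: σ_y = 45.60 MPa, ρ = 2460 kg/m³
  commercially pure titanium: σ_y = 264.1 MPa, ρ = 4517 kg/m³
  magnesium alloy: σ_y = 168.2 MPa, ρ = 1760 kg/m³
  CFRP laminate: σ_y = 609.5 MPa, ρ = 1545 kg/m³
  soda-lime glass: σ_y = 49.90 MPa, ρ = 2500 kg/m³
  stainless steel: σ_y = 519.0 MPa, ρ = 7711 kg/m³
  CFRP laminate: M = 16.0×10⁻³
  elm: M = 10.5×10⁻³
  magnesium alloy: M = 7.37×10⁻³
  commercially pure titanium: M = 3.60×10⁻³
  stainless steel: M = 2.95×10⁻³
  soda-lime glass: M = 2.83×10⁻³
  concrete: M = 2.75×10⁻³
CFRP laminate ranks first.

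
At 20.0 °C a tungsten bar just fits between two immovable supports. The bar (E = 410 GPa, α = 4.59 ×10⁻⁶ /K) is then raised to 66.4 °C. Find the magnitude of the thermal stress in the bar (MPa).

87.3 MPa

ΔT = 46.40 K. Constrained thermal stress σ = E·α·ΔT = 410.0×10³ MPa × 4.59×10⁻⁶ × 46.40 = 87.3 MPa (compressive).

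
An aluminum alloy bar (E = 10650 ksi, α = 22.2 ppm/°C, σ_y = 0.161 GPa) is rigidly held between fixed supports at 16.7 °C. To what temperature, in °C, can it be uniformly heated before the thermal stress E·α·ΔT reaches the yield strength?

E = 10650 ksi = 73.43 GPa.
σ_y = 0.161 GPa = 161.0 MPa.
E·α·ΔT = 161.0 MPa ⇒ ΔT = 161.0 / (73.43×10³ × 22.2×10⁻⁶) = 98.77 K.
T = 16.7 + 98.77 = 115.5 °C.

115 °C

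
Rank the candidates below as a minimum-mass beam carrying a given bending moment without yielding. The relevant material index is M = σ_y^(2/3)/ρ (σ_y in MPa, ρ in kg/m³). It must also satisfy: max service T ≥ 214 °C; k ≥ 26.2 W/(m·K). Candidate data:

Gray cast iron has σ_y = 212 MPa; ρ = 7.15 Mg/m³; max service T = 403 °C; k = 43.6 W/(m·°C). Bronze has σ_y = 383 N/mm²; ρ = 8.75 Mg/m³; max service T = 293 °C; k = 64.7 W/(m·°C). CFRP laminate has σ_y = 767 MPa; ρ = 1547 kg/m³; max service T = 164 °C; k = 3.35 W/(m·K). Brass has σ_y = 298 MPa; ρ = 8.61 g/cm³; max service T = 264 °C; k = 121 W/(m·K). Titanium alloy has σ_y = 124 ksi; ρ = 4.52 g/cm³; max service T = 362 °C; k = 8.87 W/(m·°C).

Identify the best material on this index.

Screen on constraints: max service T ≥ 214 °C; k ≥ 26.2 W/(m·K). Survivors: gray cast iron, bronze, brass.
Putting every candidate on a common basis:
  gray cast iron: σ_y = 212.0 MPa, ρ = 7150 kg/m³
  bronze: σ_y = 383.0 MPa, ρ = 8750 kg/m³
  brass: σ_y = 298.0 MPa, ρ = 8610 kg/m³
  bronze: M = 6.03×10⁻³
  brass: M = 5.18×10⁻³
  gray cast iron: M = 4.97×10⁻³
Highest index: bronze.

bronze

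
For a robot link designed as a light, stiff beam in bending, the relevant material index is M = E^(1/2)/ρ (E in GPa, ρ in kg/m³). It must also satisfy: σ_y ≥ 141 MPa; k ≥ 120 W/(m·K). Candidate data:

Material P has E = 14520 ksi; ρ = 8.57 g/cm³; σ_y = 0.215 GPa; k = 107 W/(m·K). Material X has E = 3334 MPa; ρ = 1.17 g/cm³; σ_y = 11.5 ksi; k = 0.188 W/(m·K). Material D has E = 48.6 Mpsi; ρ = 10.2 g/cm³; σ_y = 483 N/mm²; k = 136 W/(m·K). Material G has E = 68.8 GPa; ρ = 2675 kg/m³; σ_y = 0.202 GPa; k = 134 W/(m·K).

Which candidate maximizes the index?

material G

Screen on constraints: σ_y ≥ 141 MPa; k ≥ 120 W/(m·K). Survivors: material D, material G.
In SI units:
  material D: E = 335.1 GPa, ρ = 10200 kg/m³
  material G: E = 68.80 GPa, ρ = 2675 kg/m³
  material G: M = 3.10×10⁻³
  material D: M = 1.79×10⁻³
Material G has the largest M.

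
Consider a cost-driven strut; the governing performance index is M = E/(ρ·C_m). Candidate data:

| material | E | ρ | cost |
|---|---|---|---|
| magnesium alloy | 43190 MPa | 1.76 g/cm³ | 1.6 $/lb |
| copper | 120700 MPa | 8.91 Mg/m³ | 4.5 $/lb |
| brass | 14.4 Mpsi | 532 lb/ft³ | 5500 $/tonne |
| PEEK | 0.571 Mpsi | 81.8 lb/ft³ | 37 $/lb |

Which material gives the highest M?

After converting to SI:
  magnesium alloy: E = 43.19 GPa, ρ = 1760 kg/m³, cost = 3.527 $/kg
  copper: E = 120.7 GPa, ρ = 8910 kg/m³, cost = 9.921 $/kg
  brass: E = 99.28 GPa, ρ = 8522 kg/m³, cost = 5.500 $/kg
  PEEK: E = 3.937 GPa, ρ = 1310 kg/m³, cost = 81.57 $/kg
  magnesium alloy: M = 6.96 MN·m per $
  brass: M = 2.12 MN·m per $
  copper: M = 1.37 MN·m per $
  PEEK: M = 0.0368 MN·m per $
Magnesium alloy has the largest M.

magnesium alloy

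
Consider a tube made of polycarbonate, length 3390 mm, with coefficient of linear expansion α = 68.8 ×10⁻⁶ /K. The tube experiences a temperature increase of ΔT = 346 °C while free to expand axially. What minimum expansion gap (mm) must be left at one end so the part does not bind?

80.7 mm

ΔL = α·L₀·ΔT = 68.8×10⁻⁶ × 3390 mm × 346.0 K = 80.7 mm.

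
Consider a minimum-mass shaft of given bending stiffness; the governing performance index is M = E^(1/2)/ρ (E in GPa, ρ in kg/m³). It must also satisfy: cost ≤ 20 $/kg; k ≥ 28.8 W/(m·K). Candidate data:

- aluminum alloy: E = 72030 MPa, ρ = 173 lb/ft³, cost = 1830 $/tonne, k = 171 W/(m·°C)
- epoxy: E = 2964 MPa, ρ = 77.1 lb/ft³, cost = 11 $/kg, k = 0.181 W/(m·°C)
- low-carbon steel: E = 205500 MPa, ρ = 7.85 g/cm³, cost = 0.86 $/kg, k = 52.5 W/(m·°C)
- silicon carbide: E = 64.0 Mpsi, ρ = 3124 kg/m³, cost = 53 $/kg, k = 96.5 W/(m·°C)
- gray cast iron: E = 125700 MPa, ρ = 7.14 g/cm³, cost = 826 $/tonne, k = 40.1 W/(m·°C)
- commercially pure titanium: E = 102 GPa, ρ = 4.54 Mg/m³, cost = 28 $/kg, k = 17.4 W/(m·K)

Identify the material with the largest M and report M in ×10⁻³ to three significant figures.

Screen on constraints: cost ≤ 20 $/kg; k ≥ 28.8 W/(m·K). Survivors: aluminum alloy, low-carbon steel, gray cast iron.
Normalizing units and computing the index:
  aluminum alloy: E = 72.03 GPa, ρ = 2771 kg/m³
  low-carbon steel: E = 205.5 GPa, ρ = 7850 kg/m³
  gray cast iron: E = 125.7 GPa, ρ = 7140 kg/m³
  aluminum alloy: M = 3.06×10⁻³
  low-carbon steel: M = 1.83×10⁻³
  gray cast iron: M = 1.57×10⁻³
Aluminum alloy has the largest M.

aluminum alloy, M = 3.06×10⁻³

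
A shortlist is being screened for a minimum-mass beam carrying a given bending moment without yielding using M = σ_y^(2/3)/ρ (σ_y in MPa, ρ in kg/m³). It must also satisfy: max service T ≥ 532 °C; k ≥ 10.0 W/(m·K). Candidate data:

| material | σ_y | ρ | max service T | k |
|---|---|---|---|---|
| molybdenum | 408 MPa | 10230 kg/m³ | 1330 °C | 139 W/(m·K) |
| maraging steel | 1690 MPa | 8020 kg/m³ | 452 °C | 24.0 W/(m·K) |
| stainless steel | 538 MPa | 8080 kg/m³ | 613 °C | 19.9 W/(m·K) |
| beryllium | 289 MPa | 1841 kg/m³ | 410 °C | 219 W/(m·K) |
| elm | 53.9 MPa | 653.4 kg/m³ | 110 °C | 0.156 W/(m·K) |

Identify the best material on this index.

Screen on constraints: max service T ≥ 532 °C; k ≥ 10.0 W/(m·K). Survivors: molybdenum, stainless steel.
Evaluate M for each candidate:
  stainless steel: M = 8.19×10⁻³
  molybdenum: M = 5.38×10⁻³
Stainless steel ranks first.

stainless steel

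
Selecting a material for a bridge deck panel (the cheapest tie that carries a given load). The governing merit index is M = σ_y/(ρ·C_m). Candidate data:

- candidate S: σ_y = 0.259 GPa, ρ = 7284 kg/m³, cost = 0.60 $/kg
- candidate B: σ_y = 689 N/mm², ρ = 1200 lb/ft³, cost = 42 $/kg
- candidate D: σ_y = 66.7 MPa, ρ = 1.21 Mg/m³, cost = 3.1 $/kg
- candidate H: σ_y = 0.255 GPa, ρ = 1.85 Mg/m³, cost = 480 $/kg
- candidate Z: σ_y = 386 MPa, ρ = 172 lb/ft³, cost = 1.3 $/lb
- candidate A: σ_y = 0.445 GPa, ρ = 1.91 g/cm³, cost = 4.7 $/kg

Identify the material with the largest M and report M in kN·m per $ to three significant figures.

candidate S, M = 59.3 kN·m per $

Convert each candidate to consistent units, then evaluate M:
  candidate S: σ_y = 259.0 MPa, ρ = 7284 kg/m³, cost = 0.6000 $/kg
  candidate B: σ_y = 689.0 MPa, ρ = 19220 kg/m³, cost = 42.00 $/kg
  candidate D: σ_y = 66.70 MPa, ρ = 1210 kg/m³, cost = 3.100 $/kg
  candidate H: σ_y = 255.0 MPa, ρ = 1850 kg/m³, cost = 480.0 $/kg
  candidate Z: σ_y = 386.0 MPa, ρ = 2755 kg/m³, cost = 2.866 $/kg
  candidate A: σ_y = 445.0 MPa, ρ = 1910 kg/m³, cost = 4.700 $/kg
  candidate S: M = 59.3 kN·m per $
  candidate A: M = 49.6 kN·m per $
  candidate Z: M = 48.9 kN·m per $
  candidate D: M = 17.8 kN·m per $
  candidate B: M = 0.853 kN·m per $
  candidate H: M = 0.287 kN·m per $
Candidate S ranks first.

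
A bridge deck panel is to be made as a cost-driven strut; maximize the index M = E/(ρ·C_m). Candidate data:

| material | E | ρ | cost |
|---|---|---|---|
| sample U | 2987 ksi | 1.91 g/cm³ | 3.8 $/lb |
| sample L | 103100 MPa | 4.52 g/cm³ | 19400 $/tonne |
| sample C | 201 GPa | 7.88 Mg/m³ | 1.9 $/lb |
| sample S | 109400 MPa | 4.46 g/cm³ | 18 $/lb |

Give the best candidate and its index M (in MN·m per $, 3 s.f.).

Putting every candidate on a common basis:
  sample U: E = 20.59 GPa, ρ = 1910 kg/m³, cost = 8.377 $/kg
  sample L: E = 103.1 GPa, ρ = 4520 kg/m³, cost = 19.40 $/kg
  sample C: E = 201.0 GPa, ρ = 7880 kg/m³, cost = 4.189 $/kg
  sample S: E = 109.4 GPa, ρ = 4460 kg/m³, cost = 39.68 $/kg
  sample C: M = 6.09 MN·m per $
  sample U: M = 1.29 MN·m per $
  sample L: M = 1.18 MN·m per $
  sample S: M = 0.618 MN·m per $
Sample C ranks first.

sample C, M = 6.09 MN·m per $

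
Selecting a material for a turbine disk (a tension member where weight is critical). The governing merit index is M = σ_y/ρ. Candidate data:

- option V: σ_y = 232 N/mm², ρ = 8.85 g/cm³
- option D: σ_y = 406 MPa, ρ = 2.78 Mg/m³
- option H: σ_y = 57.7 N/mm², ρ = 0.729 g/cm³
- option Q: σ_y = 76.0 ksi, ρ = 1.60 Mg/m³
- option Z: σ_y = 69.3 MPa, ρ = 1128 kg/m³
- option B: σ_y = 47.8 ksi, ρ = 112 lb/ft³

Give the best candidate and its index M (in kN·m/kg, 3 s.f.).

Normalizing units and computing the index:
  option V: σ_y = 232.0 MPa, ρ = 8850 kg/m³
  option D: σ_y = 406.0 MPa, ρ = 2780 kg/m³
  option H: σ_y = 57.70 MPa, ρ = 729.0 kg/m³
  option Q: σ_y = 524.0 MPa, ρ = 1600 kg/m³
  option Z: σ_y = 69.30 MPa, ρ = 1128 kg/m³
  option B: σ_y = 329.6 MPa, ρ = 1794 kg/m³
  option Q: M = 328 kN·m/kg
  option B: M = 184 kN·m/kg
  option D: M = 146 kN·m/kg
  option H: M = 79.1 kN·m/kg
  option Z: M = 61.4 kN·m/kg
  option V: M = 26.2 kN·m/kg
The maximum is for option Q.

option Q, M = 328 kN·m/kg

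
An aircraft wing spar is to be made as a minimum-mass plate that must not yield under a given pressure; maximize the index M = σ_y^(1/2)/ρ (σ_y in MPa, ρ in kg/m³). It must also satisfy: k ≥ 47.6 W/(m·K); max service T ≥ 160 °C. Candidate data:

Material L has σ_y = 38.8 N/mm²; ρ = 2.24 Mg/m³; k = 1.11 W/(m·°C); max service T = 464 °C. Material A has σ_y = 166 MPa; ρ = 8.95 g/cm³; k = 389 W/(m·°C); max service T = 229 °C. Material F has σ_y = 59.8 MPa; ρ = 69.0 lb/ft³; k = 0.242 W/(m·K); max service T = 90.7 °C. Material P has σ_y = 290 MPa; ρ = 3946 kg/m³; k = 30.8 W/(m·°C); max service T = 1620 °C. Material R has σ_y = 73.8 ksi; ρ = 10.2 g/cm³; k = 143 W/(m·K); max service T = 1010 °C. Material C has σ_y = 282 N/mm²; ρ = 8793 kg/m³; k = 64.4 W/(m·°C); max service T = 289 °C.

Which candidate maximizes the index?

Screen on constraints: k ≥ 47.6 W/(m·K); max service T ≥ 160 °C. Survivors: material A, material R, material C.
Convert each candidate to consistent units, then evaluate M:
  material A: σ_y = 166.0 MPa, ρ = 8950 kg/m³
  material R: σ_y = 508.8 MPa, ρ = 10200 kg/m³
  material C: σ_y = 282.0 MPa, ρ = 8793 kg/m³
  material R: M = 2.21×10⁻³
  material C: M = 1.91×10⁻³
  material A: M = 1.44×10⁻³
Highest index: material R.

material R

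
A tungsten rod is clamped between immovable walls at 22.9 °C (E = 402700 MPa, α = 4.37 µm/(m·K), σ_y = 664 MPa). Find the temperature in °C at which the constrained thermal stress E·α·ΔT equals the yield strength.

400 °C

E = 402700 MPa = 402.7 GPa.
E·α·ΔT = 664.0 MPa ⇒ ΔT = 664.0 / (402.7×10³ × 4.37×10⁻⁶) = 377.3 K.
T = 22.9 + 377.3 = 400.2 °C.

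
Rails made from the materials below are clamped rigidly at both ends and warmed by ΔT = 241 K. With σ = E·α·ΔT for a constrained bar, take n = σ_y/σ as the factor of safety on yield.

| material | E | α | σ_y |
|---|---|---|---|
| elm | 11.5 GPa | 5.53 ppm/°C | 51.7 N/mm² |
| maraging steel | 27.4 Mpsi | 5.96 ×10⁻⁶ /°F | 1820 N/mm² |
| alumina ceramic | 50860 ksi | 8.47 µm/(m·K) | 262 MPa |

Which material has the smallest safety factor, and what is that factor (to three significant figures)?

alumina ceramic, n = 0.366

Per material, after unit conversion:
  elm: E = 11.50, α = 5.53, σ_y = 51.70 → σ = 15.3 MPa, n = 3.37
  maraging steel: E = 188.9, α = 10.7, σ_y = 1820 → σ = 488 MPa, n = 3.73
  alumina ceramic: E = 350.7, α = 8.47, σ_y = 262.0 → σ = 716 MPa, n = 0.366
Smallest n: alumina ceramic with n = 0.366.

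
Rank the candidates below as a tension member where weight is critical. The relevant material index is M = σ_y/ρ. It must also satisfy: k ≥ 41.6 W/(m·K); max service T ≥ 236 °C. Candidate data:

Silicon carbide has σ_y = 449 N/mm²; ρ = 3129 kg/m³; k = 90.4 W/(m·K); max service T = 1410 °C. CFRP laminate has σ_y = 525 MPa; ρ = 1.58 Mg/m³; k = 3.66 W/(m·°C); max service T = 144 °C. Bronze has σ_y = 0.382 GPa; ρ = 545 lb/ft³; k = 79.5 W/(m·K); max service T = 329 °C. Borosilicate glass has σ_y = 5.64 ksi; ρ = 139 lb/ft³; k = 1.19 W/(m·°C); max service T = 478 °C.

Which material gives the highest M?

Screen on constraints: k ≥ 41.6 W/(m·K); max service T ≥ 236 °C. Survivors: silicon carbide, bronze.
Convert each candidate to consistent units, then evaluate M:
  silicon carbide: σ_y = 449.0 MPa, ρ = 3129 kg/m³
  bronze: σ_y = 382.0 MPa, ρ = 8730 kg/m³
  silicon carbide: M = 143 kN·m/kg
  bronze: M = 43.8 kN·m/kg
Silicon carbide ranks first.

silicon carbide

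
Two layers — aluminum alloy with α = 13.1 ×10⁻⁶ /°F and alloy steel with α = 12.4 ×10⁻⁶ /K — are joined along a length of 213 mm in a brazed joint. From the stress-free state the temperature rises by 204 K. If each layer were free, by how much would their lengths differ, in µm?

aluminum alloy: α = 13.1×10⁻⁶/°F × 9/5 = 23.6×10⁻⁶/K.
Δα = |23.6 − 12.4|×10⁻⁶/K = 11.2×10⁻⁶/K.
ΔL_mismatch = Δα·L·ΔT = 11.2×10⁻⁶ × 213.0 mm × 204.0 K = 486 µm.

486 µm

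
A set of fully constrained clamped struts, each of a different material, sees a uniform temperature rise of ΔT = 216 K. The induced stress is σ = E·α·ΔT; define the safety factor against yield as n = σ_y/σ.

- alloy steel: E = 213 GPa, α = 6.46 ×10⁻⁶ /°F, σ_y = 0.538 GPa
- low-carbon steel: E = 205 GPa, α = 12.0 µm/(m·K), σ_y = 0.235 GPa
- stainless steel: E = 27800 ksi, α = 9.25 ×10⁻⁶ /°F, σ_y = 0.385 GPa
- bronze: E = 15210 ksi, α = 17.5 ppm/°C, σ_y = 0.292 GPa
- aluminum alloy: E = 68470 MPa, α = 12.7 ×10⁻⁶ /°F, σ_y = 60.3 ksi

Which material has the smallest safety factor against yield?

Per material, after unit conversion:
  alloy steel: E = 213.0, α = 11.6, σ_y = 538.0 → σ = 535 MPa, n = 1.01
  low-carbon steel: E = 205.0, α = 12.0, σ_y = 235.0 → σ = 531 MPa, n = 0.442
  stainless steel: E = 191.7, α = 16.6, σ_y = 385.0 → σ = 689 MPa, n = 0.559
  bronze: E = 104.9, α = 17.5, σ_y = 292.0 → σ = 396 MPa, n = 0.737
  aluminum alloy: E = 68.47, α = 22.9, σ_y = 415.8 → σ = 338 MPa, n = 1.23
Smallest n: low-carbon steel with n = 0.442.

low-carbon steel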